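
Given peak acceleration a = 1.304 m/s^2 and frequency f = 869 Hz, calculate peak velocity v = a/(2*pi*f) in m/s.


omega = 2*pi*f = 2*pi*869 = 5460.09 rad/s
v = a / omega = 1.304 / 5460.09 = 0.00023882 m/s


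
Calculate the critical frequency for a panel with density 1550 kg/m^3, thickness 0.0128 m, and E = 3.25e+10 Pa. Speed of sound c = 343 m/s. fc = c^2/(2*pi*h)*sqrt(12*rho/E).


12*rho/E = 12*1550/3.25e+10 = 5.72308e-07
sqrt(12*rho/E) = sqrt(5.72308e-07) = 0.00075651
c^2/(2*pi*h) = 343^2/(2*pi*0.0128) = 1.46285e+06
fc = 1.46285e+06 * 0.00075651 = 1106.7 Hz


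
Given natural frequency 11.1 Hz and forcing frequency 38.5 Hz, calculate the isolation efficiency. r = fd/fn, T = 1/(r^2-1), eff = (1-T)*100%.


r = 38.5 / 11.1 = 3.46847
r^2 - 1 = 3.46847^2 - 1 = 11.0303
T = 1/11.0303 = 0.0906594
Efficiency = (1 - 0.0906594)*100 = 90.934 %


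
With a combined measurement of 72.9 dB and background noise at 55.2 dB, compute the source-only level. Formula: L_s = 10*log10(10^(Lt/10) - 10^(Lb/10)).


10^(72.9/10) = 1.94984e+07
10^(55.2/10) = 331131
Difference = 1.94984e+07 - 331131 = 1.91673e+07
L_source = 10*log10(1.91673e+07) = 72.826 dB


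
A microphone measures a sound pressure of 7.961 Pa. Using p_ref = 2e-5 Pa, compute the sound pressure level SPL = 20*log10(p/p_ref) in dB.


p / p_ref = 7.961 / 2e-5 = 398050
SPL = 20 * log10(398050) = 112 dB


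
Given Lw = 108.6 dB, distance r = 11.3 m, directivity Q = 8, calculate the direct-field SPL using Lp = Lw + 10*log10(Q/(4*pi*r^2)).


4*pi*r^2 = 4*pi*11.3^2 = 1604.6 m^2
Q / (4*pi*r^2) = 8 / 1604.6 = 0.00498567
Lp = 108.6 + 10*log10(0.00498567) = 85.577 dB


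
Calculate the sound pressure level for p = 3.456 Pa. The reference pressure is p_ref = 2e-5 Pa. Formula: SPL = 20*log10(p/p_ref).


p / p_ref = 3.456 / 2e-5 = 172800
SPL = 20 * log10(172800) = 104.75 dB


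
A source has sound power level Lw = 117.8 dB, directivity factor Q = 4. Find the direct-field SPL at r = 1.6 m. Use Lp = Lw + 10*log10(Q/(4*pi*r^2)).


4*pi*r^2 = 4*pi*1.6^2 = 32.1699 m^2
Q / (4*pi*r^2) = 4 / 32.1699 = 0.12434
Lp = 117.8 + 10*log10(0.12434) = 108.75 dB


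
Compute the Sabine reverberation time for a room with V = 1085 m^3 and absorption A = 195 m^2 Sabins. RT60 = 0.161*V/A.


RT60 = 0.161 * 1085 / 195 = 0.89582 s


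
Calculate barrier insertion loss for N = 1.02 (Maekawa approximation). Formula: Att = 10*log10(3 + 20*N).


3 + 20*N = 3 + 20*1.02 = 23.4
Att = 10*log10(23.4) = 13.692 dB


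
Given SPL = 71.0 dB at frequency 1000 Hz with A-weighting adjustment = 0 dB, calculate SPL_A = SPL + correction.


A-weighting table: 1000 Hz -> 0 dB correction
SPL_A = SPL + correction = 71.0 + (0) = 71 dBA


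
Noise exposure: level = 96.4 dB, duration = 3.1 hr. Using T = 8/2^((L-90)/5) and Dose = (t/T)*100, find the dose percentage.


T_allowed = 8 / 2^((96.4 - 90)/5) = 3.29436 hr
Dose = 3.1 / 3.29436 * 100 = 94.1 %


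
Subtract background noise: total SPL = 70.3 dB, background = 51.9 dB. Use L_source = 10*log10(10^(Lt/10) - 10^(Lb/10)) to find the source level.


10^(70.3/10) = 1.07152e+07
10^(51.9/10) = 154882
Difference = 1.07152e+07 - 154882 = 1.05603e+07
L_source = 10*log10(1.05603e+07) = 70.237 dB


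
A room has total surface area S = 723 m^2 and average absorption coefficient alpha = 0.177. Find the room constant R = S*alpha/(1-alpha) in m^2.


R = 723 * 0.177 / (1 - 0.177) = 155.49 m^2


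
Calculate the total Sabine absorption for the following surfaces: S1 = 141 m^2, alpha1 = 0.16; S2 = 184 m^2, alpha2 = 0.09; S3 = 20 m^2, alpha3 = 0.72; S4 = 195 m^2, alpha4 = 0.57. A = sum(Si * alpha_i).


141 * 0.16 = 22.56
184 * 0.09 = 16.56
20 * 0.72 = 14.4
195 * 0.57 = 111.15
A_total = 22.56 + 16.56 + 14.4 + 111.15 = 164.67 m^2


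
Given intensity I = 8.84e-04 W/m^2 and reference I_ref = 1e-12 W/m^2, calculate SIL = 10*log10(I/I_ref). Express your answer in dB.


I / I_ref = 8.84e-04 / 1e-12 = 8.84e+08
SIL = 10 * log10(8.84e+08) = 89.465 dB


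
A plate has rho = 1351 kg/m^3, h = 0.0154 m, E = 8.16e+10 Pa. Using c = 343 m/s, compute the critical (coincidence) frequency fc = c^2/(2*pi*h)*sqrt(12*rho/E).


12*rho/E = 12*1351/8.16e+10 = 1.98676e-07
sqrt(12*rho/E) = sqrt(1.98676e-07) = 0.000445731
c^2/(2*pi*h) = 343^2/(2*pi*0.0154) = 1.21587e+06
fc = 1.21587e+06 * 0.000445731 = 541.95 Hz


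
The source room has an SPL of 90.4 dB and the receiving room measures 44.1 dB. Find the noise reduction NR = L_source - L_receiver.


NR = L_source - L_receiver (difference between source and receiving room levels)
NR = 90.4 - 44.1 = 46.3 dB


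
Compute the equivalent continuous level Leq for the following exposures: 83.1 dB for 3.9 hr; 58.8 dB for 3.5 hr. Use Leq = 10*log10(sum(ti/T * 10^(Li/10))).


T_total = 3.9 + 3.5 = 7.4 hr
(3.9/7.4) * 10^(83.1/10) = 1.07605e+08
(3.5/7.4) * 10^(58.8/10) = 358787
Sum = 1.07605e+08 + 358787 = 1.07964e+08
Leq = 10*log10(1.07964e+08) = 80.333 dB


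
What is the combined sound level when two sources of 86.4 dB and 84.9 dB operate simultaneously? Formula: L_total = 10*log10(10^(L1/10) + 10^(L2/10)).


10^(86.4/10) = 4.36516e+08
10^(84.9/10) = 3.0903e+08
Sum = 4.36516e+08 + 3.0903e+08 = 7.45546e+08
L_total = 10*log10(7.45546e+08) = 88.725 dB


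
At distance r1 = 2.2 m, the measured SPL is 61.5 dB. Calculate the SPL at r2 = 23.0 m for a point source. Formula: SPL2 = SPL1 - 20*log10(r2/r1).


r2/r1 = 23.0/2.2 = 10.4545
Correction = 20*log10(10.4545) = 20.3861 dB
SPL2 = 61.5 - 20.3861 = 41.114 dB


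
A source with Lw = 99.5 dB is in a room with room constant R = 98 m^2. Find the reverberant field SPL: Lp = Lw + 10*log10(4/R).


4/R = 4/98 = 0.0408163
Lp = 99.5 + 10*log10(0.0408163) = 85.608 dB


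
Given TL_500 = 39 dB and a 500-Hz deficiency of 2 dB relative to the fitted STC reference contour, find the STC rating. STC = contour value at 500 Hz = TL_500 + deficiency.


By ASTM E413, STC = value of the fitted reference contour at 500 Hz.
Contour value at 500 Hz = TL_500 + deficiency = 39 + 2 = 41
STC = 41


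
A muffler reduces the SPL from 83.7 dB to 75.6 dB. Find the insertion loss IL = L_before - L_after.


Insertion loss = SPL without muffler - SPL with muffler
IL = 83.7 - 75.6 = 8.1 dB


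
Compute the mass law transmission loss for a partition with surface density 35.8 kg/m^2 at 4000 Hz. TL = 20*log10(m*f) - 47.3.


m * f = 35.8 * 4000 = 143200
20*log10(143200) = 103.119 dB
TL = 103.119 - 47.3 = 55.819 dB


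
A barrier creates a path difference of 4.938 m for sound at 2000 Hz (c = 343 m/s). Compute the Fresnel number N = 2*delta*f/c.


N = 2*delta*f/c = 2*delta/lambda, where lambda = c/f
lambda = 343 / 2000 = 0.1715 m
N = 2 * 4.938 / 0.1715 = 57.586


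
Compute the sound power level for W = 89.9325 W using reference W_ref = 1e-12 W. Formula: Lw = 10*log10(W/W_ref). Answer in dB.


W / W_ref = 89.9325 / 1e-12 = 8.99325e+13
Lw = 10 * log10(8.99325e+13) = 139.54 dB


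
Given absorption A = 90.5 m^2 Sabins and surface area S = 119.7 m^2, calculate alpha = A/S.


Absorption coefficient = absorbed power / incident power
alpha = A / S = 90.5 / 119.7 = 0.75606


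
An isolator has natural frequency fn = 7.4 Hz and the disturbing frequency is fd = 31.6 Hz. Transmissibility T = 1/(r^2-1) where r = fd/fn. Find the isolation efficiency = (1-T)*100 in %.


r = 31.6 / 7.4 = 4.27027
r^2 - 1 = 4.27027^2 - 1 = 17.2352
T = 1/17.2352 = 0.0580208
Efficiency = (1 - 0.0580208)*100 = 94.198 %


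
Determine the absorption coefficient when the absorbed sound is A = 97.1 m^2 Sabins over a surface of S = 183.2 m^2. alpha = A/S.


Absorption coefficient = absorbed power / incident power
alpha = A / S = 97.1 / 183.2 = 0.53002


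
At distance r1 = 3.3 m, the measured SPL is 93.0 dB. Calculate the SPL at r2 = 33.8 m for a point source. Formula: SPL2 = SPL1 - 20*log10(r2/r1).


r2/r1 = 33.8/3.3 = 10.2424
Correction = 20*log10(10.2424) = 20.208 dB
SPL2 = 93.0 - 20.208 = 72.792 dB


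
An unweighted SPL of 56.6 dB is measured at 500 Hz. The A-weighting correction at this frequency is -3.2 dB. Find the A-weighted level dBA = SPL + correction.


A-weighting table: 500 Hz -> -3.2 dB correction
SPL_A = SPL + correction = 56.6 + (-3.2) = 53.4 dBA


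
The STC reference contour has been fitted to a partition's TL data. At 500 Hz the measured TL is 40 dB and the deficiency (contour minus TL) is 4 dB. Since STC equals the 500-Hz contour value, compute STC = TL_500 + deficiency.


By ASTM E413, STC = value of the fitted reference contour at 500 Hz.
Contour value at 500 Hz = TL_500 + deficiency = 40 + 4 = 44
STC = 44


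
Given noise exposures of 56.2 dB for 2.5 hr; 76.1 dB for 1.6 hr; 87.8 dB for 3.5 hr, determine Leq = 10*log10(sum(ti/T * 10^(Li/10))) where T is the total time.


T_total = 2.5 + 1.6 + 3.5 = 7.6 hr
(2.5/7.6) * 10^(56.2/10) = 137128
(1.6/7.6) * 10^(76.1/10) = 8.57643e+06
(3.5/7.6) * 10^(87.8/10) = 2.77495e+08
Sum = 137128 + 8.57643e+06 + 2.77495e+08 = 2.86209e+08
Leq = 10*log10(2.86209e+08) = 84.567 dB


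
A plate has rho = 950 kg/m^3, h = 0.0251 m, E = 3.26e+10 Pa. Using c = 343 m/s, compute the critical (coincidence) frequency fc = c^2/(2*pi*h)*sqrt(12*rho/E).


12*rho/E = 12*950/3.26e+10 = 3.49693e-07
sqrt(12*rho/E) = sqrt(3.49693e-07) = 0.000591348
c^2/(2*pi*h) = 343^2/(2*pi*0.0251) = 745993
fc = 745993 * 0.000591348 = 441.14 Hz


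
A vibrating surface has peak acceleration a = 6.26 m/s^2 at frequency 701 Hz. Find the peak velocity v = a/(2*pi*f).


omega = 2*pi*f = 2*pi*701 = 4404.51 rad/s
v = a / omega = 6.26 / 4404.51 = 0.0014213 m/s


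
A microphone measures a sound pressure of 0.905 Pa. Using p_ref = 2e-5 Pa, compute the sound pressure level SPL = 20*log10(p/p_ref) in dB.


p / p_ref = 0.905 / 2e-5 = 45250
SPL = 20 * log10(45250) = 93.112 dB


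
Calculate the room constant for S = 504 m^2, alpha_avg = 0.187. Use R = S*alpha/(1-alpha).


R = 504 * 0.187 / (1 - 0.187) = 115.93 m^2


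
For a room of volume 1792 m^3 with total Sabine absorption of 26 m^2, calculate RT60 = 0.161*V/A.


RT60 = 0.161 * 1792 / 26 = 11.097 s


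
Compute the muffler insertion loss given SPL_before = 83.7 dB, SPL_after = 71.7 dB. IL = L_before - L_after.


Insertion loss = SPL without muffler - SPL with muffler
IL = 83.7 - 71.7 = 12 dB


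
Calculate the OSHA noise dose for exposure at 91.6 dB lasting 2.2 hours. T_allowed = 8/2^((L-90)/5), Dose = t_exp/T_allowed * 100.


T_allowed = 8 / 2^((91.6 - 90)/5) = 6.40856 hr
Dose = 2.2 / 6.40856 * 100 = 34.329 %


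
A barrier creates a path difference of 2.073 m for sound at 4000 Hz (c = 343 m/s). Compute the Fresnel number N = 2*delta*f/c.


N = 2*delta*f/c = 2*delta/lambda, where lambda = c/f
lambda = 343 / 4000 = 0.08575 m
N = 2 * 2.073 / 0.08575 = 48.35


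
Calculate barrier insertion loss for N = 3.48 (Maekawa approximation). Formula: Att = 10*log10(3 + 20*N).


3 + 20*N = 3 + 20*3.48 = 72.6
Att = 10*log10(72.6) = 18.609 dB


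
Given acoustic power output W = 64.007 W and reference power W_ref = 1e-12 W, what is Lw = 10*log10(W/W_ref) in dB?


W / W_ref = 64.007 / 1e-12 = 6.4007e+13
Lw = 10 * log10(6.4007e+13) = 138.06 dB


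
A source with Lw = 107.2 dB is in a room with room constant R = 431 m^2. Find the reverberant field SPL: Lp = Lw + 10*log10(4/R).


4/R = 4/431 = 0.00928074
Lp = 107.2 + 10*log10(0.00928074) = 86.876 dB


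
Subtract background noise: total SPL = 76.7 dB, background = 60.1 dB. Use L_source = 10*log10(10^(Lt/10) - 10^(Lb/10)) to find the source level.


10^(76.7/10) = 4.67735e+07
10^(60.1/10) = 1.02329e+06
Difference = 4.67735e+07 - 1.02329e+06 = 4.57502e+07
L_source = 10*log10(4.57502e+07) = 76.604 dB


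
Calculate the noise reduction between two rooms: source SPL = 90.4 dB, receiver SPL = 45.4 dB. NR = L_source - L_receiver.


NR = L_source - L_receiver (difference between source and receiving room levels)
NR = 90.4 - 45.4 = 45 dB


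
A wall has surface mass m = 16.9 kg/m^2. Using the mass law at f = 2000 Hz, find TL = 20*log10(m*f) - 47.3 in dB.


m * f = 16.9 * 2000 = 33800
20*log10(33800) = 90.5783 dB
TL = 90.5783 - 47.3 = 43.278 dB


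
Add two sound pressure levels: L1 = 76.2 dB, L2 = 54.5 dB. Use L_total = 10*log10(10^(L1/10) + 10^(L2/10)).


10^(76.2/10) = 4.16869e+07
10^(54.5/10) = 281838
Sum = 4.16869e+07 + 281838 = 4.19687e+07
L_total = 10*log10(4.19687e+07) = 76.229 dB


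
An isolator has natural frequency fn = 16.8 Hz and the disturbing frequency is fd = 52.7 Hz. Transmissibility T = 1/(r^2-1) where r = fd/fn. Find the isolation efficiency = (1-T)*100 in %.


r = 52.7 / 16.8 = 3.1369
r^2 - 1 = 3.1369^2 - 1 = 8.84014
T = 1/8.84014 = 0.11312
Efficiency = (1 - 0.11312)*100 = 88.688 %


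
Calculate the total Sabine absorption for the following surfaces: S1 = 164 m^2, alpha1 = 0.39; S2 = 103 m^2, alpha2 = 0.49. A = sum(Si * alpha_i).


164 * 0.39 = 63.96
103 * 0.49 = 50.47
A_total = 63.96 + 50.47 = 114.43 m^2


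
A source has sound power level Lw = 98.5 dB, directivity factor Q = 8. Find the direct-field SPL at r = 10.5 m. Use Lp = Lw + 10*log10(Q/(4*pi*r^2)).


4*pi*r^2 = 4*pi*10.5^2 = 1385.44 m^2
Q / (4*pi*r^2) = 8 / 1385.44 = 0.00577434
Lp = 98.5 + 10*log10(0.00577434) = 76.115 dB


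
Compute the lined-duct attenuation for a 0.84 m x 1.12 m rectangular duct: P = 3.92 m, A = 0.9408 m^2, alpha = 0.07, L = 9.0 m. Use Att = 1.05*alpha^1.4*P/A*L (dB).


alpha^1.4 = 0.07^1.4 = 0.0241622
Attenuation rate = 1.05 * alpha^1.4 * P / A
= 1.05 * 0.0241622 * 3.92 / 0.9408 = 0.10571 dB/m
Total Att = 0.10571 * 9.0 = 0.95139 dB


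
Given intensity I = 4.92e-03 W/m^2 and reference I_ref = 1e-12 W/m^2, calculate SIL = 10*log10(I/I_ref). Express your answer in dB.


I / I_ref = 4.92e-03 / 1e-12 = 4.92e+09
SIL = 10 * log10(4.92e+09) = 96.92 dB


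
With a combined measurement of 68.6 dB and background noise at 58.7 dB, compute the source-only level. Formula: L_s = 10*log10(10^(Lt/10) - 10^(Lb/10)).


10^(68.6/10) = 7.24436e+06
10^(58.7/10) = 741310
Difference = 7.24436e+06 - 741310 = 6.50305e+06
L_source = 10*log10(6.50305e+06) = 68.131 dB


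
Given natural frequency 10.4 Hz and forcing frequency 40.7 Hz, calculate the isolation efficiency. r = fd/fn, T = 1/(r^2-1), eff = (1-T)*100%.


r = 40.7 / 10.4 = 3.91346
r^2 - 1 = 3.91346^2 - 1 = 14.3152
T = 1/14.3152 = 0.0698558
Efficiency = (1 - 0.0698558)*100 = 93.014 %


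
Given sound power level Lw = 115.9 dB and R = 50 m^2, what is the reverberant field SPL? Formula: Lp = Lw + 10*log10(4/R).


4/R = 4/50 = 0.08
Lp = 115.9 + 10*log10(0.08) = 104.93 dB


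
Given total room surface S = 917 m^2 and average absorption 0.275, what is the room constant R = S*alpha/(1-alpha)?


R = 917 * 0.275 / (1 - 0.275) = 347.83 m^2


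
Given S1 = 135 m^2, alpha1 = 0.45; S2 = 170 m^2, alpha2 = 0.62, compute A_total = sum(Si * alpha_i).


135 * 0.45 = 60.75
170 * 0.62 = 105.4
A_total = 60.75 + 105.4 = 166.15 m^2


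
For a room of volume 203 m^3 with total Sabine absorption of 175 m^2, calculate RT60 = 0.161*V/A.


RT60 = 0.161 * 203 / 175 = 0.18676 s


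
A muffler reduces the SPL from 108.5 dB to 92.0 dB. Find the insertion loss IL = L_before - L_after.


Insertion loss = SPL without muffler - SPL with muffler
IL = 108.5 - 92.0 = 16.5 dB


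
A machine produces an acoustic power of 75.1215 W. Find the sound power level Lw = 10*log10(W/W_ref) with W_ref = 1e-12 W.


W / W_ref = 75.1215 / 1e-12 = 7.51215e+13
Lw = 10 * log10(7.51215e+13) = 138.76 dB


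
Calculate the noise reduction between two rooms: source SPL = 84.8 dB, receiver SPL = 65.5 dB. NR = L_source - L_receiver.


NR = L_source - L_receiver (difference between source and receiving room levels)
NR = 84.8 - 65.5 = 19.3 dB


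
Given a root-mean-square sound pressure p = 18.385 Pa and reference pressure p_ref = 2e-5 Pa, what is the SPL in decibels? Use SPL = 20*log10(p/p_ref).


p / p_ref = 18.385 / 2e-5 = 919250
SPL = 20 * log10(919250) = 119.27 dB


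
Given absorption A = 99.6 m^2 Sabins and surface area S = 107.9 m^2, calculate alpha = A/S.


Absorption coefficient = absorbed power / incident power
alpha = A / S = 99.6 / 107.9 = 0.92308


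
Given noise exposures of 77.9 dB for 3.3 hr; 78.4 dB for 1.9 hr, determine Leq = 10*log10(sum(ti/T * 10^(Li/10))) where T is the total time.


T_total = 3.3 + 1.9 = 5.2 hr
(3.3/5.2) * 10^(77.9/10) = 3.91301e+07
(1.9/5.2) * 10^(78.4/10) = 2.52784e+07
Sum = 3.91301e+07 + 2.52784e+07 = 6.44085e+07
Leq = 10*log10(6.44085e+07) = 78.089 dB


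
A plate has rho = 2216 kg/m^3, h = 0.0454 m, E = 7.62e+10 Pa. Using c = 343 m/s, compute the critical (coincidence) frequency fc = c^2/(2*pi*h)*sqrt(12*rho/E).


12*rho/E = 12*2216/7.62e+10 = 3.48976e-07
sqrt(12*rho/E) = sqrt(3.48976e-07) = 0.000590742
c^2/(2*pi*h) = 343^2/(2*pi*0.0454) = 412432
fc = 412432 * 0.000590742 = 243.64 Hz


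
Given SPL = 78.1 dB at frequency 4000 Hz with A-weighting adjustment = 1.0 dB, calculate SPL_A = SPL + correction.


A-weighting table: 4000 Hz -> 1.0 dB correction
SPL_A = SPL + correction = 78.1 + (1.0) = 79.1 dBA


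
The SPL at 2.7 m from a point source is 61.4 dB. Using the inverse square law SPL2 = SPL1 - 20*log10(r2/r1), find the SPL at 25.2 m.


r2/r1 = 25.2/2.7 = 9.33333
Correction = 20*log10(9.33333) = 19.4007 dB
SPL2 = 61.4 - 19.4007 = 41.999 dB


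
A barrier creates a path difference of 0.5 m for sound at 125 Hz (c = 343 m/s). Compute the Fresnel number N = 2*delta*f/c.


N = 2*delta*f/c = 2*delta/lambda, where lambda = c/f
lambda = 343 / 125 = 2.744 m
N = 2 * 0.5 / 2.744 = 0.36443


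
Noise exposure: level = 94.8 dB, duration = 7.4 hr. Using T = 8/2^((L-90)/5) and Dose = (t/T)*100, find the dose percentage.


T_allowed = 8 / 2^((94.8 - 90)/5) = 4.11246 hr
Dose = 7.4 / 4.11246 * 100 = 179.94 %


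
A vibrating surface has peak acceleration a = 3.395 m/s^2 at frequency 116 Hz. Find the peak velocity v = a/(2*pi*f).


omega = 2*pi*f = 2*pi*116 = 728.849 rad/s
v = a / omega = 3.395 / 728.849 = 0.004658 m/s


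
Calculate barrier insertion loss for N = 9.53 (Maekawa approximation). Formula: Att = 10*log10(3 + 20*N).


3 + 20*N = 3 + 20*9.53 = 193.6
Att = 10*log10(193.6) = 22.869 dB


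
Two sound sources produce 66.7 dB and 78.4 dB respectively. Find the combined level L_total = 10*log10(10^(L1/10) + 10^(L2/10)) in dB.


10^(66.7/10) = 4.67735e+06
10^(78.4/10) = 6.91831e+07
Sum = 4.67735e+06 + 6.91831e+07 = 7.38604e+07
L_total = 10*log10(7.38604e+07) = 78.684 dB


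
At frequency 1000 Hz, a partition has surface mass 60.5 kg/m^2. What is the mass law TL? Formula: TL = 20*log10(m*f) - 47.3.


m * f = 60.5 * 1000 = 60500
20*log10(60500) = 95.6351 dB
TL = 95.6351 - 47.3 = 48.335 dB


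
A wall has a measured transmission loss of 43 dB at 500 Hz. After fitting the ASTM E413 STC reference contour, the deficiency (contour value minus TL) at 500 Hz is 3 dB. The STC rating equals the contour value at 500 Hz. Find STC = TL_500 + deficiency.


By ASTM E413, STC = value of the fitted reference contour at 500 Hz.
Contour value at 500 Hz = TL_500 + deficiency = 43 + 3 = 46
STC = 46


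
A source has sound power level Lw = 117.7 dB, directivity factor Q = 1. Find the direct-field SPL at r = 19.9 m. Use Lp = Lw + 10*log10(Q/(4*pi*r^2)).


4*pi*r^2 = 4*pi*19.9^2 = 4976.41 m^2
Q / (4*pi*r^2) = 1 / 4976.41 = 0.000200948
Lp = 117.7 + 10*log10(0.000200948) = 80.731 dB


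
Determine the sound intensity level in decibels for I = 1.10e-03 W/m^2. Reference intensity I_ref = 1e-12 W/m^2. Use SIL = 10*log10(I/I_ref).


I / I_ref = 1.10e-03 / 1e-12 = 1.1e+09
SIL = 10 * log10(1.1e+09) = 90.414 dB


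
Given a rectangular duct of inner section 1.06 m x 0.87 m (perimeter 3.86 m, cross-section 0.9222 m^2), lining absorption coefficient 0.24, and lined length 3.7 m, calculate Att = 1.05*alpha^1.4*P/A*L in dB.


alpha^1.4 = 0.24^1.4 = 0.135611
Attenuation rate = 1.05 * alpha^1.4 * P / A
= 1.05 * 0.135611 * 3.86 / 0.9222 = 0.596 dB/m
Total Att = 0.596 * 3.7 = 2.2052 dB


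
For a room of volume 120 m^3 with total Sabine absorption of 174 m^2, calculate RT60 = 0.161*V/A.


RT60 = 0.161 * 120 / 174 = 0.11103 s


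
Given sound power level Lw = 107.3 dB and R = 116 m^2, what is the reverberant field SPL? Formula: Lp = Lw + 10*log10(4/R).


4/R = 4/116 = 0.0344828
Lp = 107.3 + 10*log10(0.0344828) = 92.676 dB


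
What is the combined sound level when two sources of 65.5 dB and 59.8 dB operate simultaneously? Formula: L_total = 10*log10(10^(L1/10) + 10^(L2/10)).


10^(65.5/10) = 3.54813e+06
10^(59.8/10) = 954993
Sum = 3.54813e+06 + 954993 = 4.50312e+06
L_total = 10*log10(4.50312e+06) = 66.535 dB


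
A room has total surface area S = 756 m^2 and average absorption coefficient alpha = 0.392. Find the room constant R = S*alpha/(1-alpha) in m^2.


R = 756 * 0.392 / (1 - 0.392) = 487.42 m^2


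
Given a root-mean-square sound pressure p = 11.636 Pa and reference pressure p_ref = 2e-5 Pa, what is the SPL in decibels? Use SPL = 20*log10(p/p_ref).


p / p_ref = 11.636 / 2e-5 = 581800
SPL = 20 * log10(581800) = 115.3 dB


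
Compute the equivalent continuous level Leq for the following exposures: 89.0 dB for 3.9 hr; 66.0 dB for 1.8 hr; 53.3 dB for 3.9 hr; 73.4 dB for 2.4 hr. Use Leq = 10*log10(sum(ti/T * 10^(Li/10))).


T_total = 3.9 + 1.8 + 3.9 + 2.4 = 12.0 hr
(3.9/12.0) * 10^(89.0/10) = 2.58157e+08
(1.8/12.0) * 10^(66.0/10) = 597161
(3.9/12.0) * 10^(53.3/10) = 69483.8
(2.4/12.0) * 10^(73.4/10) = 4.37552e+06
Sum = 2.58157e+08 + 597161 + 69483.8 + 4.37552e+06 = 2.63199e+08
Leq = 10*log10(2.63199e+08) = 84.203 dB


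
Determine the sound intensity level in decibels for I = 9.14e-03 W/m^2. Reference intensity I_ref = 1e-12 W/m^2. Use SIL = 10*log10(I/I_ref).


I / I_ref = 9.14e-03 / 1e-12 = 9.14e+09
SIL = 10 * log10(9.14e+09) = 99.609 dB


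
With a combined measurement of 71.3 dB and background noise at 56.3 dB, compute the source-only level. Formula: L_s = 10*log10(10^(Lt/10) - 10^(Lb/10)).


10^(71.3/10) = 1.34896e+07
10^(56.3/10) = 426580
Difference = 1.34896e+07 - 426580 = 1.3063e+07
L_source = 10*log10(1.3063e+07) = 71.16 dB


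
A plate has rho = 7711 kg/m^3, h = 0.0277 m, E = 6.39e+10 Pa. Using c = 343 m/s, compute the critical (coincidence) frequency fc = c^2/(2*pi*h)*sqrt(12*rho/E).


12*rho/E = 12*7711/6.39e+10 = 1.44808e-06
sqrt(12*rho/E) = sqrt(1.44808e-06) = 0.00120336
c^2/(2*pi*h) = 343^2/(2*pi*0.0277) = 675972
fc = 675972 * 0.00120336 = 813.44 Hz


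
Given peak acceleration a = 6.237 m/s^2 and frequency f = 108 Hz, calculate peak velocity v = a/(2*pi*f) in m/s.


omega = 2*pi*f = 2*pi*108 = 678.584 rad/s
v = a / omega = 6.237 / 678.584 = 0.0091912 m/s


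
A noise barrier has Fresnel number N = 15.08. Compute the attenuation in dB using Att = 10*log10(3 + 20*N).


3 + 20*N = 3 + 20*15.08 = 304.6
Att = 10*log10(304.6) = 24.837 dB


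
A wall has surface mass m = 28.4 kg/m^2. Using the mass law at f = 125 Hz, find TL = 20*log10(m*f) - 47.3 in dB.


m * f = 28.4 * 125 = 3550
20*log10(3550) = 71.0046 dB
TL = 71.0046 - 47.3 = 23.705 dB


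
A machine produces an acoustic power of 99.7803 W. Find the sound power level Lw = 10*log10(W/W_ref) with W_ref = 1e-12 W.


W / W_ref = 99.7803 / 1e-12 = 9.97803e+13
Lw = 10 * log10(9.97803e+13) = 139.99 dB


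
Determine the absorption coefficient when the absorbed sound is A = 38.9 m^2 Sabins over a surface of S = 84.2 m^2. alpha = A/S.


Absorption coefficient = absorbed power / incident power
alpha = A / S = 38.9 / 84.2 = 0.462


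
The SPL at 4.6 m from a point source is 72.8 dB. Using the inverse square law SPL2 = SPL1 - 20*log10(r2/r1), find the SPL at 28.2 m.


r2/r1 = 28.2/4.6 = 6.13043
Correction = 20*log10(6.13043) = 15.7498 dB
SPL2 = 72.8 - 15.7498 = 57.05 dB


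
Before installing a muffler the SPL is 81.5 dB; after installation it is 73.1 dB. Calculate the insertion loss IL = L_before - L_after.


Insertion loss = SPL without muffler - SPL with muffler
IL = 81.5 - 73.1 = 8.4 dB


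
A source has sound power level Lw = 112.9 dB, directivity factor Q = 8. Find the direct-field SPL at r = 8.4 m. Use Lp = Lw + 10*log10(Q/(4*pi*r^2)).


4*pi*r^2 = 4*pi*8.4^2 = 886.683 m^2
Q / (4*pi*r^2) = 8 / 886.683 = 0.00902239
Lp = 112.9 + 10*log10(0.00902239) = 92.453 dB


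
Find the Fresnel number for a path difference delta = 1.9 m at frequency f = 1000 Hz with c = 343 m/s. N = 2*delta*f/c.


N = 2*delta*f/c = 2*delta/lambda, where lambda = c/f
lambda = 343 / 1000 = 0.343 m
N = 2 * 1.9 / 0.343 = 11.079


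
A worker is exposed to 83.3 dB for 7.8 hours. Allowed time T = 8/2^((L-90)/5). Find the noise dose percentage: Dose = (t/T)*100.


T_allowed = 8 / 2^((83.3 - 90)/5) = 20.2521 hr
Dose = 7.8 / 20.2521 * 100 = 38.515 %


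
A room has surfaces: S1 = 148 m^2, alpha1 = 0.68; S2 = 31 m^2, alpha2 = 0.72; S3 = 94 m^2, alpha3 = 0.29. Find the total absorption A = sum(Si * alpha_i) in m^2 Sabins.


148 * 0.68 = 100.64
31 * 0.72 = 22.32
94 * 0.29 = 27.26
A_total = 100.64 + 22.32 + 27.26 = 150.22 m^2


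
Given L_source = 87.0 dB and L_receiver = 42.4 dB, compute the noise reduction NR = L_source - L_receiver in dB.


NR = L_source - L_receiver (difference between source and receiving room levels)
NR = 87.0 - 42.4 = 44.6 dB


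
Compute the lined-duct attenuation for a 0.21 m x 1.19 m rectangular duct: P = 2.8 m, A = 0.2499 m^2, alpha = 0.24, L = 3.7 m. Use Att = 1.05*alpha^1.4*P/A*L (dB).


alpha^1.4 = 0.24^1.4 = 0.135611
Attenuation rate = 1.05 * alpha^1.4 * P / A
= 1.05 * 0.135611 * 2.8 / 0.2499 = 1.59542 dB/m
Total Att = 1.59542 * 3.7 = 5.9031 dB


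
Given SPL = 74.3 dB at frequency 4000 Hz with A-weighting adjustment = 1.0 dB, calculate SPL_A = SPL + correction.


A-weighting table: 4000 Hz -> 1.0 dB correction
SPL_A = SPL + correction = 74.3 + (1.0) = 75.3 dBA


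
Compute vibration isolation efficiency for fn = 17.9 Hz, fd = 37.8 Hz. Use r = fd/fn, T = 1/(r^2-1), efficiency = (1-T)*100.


r = 37.8 / 17.9 = 2.11173
r^2 - 1 = 2.11173^2 - 1 = 3.4594
T = 1/3.4594 = 0.289067
Efficiency = (1 - 0.289067)*100 = 71.093 %


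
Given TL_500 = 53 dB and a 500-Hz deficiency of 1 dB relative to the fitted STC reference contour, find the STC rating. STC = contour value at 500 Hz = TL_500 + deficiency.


By ASTM E413, STC = value of the fitted reference contour at 500 Hz.
Contour value at 500 Hz = TL_500 + deficiency = 53 + 1 = 54
STC = 54


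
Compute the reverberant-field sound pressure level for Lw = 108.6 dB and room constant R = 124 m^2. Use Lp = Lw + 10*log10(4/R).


4/R = 4/124 = 0.0322581
Lp = 108.6 + 10*log10(0.0322581) = 93.686 dB


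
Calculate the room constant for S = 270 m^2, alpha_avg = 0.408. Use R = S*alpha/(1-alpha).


R = 270 * 0.408 / (1 - 0.408) = 186.08 m^2


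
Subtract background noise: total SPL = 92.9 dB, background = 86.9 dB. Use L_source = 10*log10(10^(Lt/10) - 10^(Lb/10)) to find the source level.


10^(92.9/10) = 1.94984e+09
10^(86.9/10) = 4.89779e+08
Difference = 1.94984e+09 - 4.89779e+08 = 1.46006e+09
L_source = 10*log10(1.46006e+09) = 91.644 dB


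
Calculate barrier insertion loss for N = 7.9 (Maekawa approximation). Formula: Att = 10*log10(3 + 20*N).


3 + 20*N = 3 + 20*7.9 = 161
Att = 10*log10(161) = 22.068 dB


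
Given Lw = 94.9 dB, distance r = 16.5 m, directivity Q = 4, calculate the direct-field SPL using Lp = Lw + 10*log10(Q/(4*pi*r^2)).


4*pi*r^2 = 4*pi*16.5^2 = 3421.19 m^2
Q / (4*pi*r^2) = 4 / 3421.19 = 0.00116918
Lp = 94.9 + 10*log10(0.00116918) = 65.579 dB


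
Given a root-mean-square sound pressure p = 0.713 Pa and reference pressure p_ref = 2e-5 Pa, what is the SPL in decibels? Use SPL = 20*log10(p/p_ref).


p / p_ref = 0.713 / 2e-5 = 35650
SPL = 20 * log10(35650) = 91.041 dB


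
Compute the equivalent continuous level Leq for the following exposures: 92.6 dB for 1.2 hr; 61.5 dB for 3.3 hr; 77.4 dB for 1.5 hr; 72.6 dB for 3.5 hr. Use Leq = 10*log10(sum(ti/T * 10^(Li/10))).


T_total = 1.2 + 3.3 + 1.5 + 3.5 = 9.5 hr
(1.2/9.5) * 10^(92.6/10) = 2.29857e+08
(3.3/9.5) * 10^(61.5/10) = 490671
(1.5/9.5) * 10^(77.4/10) = 8.67696e+06
(3.5/9.5) * 10^(72.6/10) = 6.70416e+06
Sum = 2.29857e+08 + 490671 + 8.67696e+06 + 6.70416e+06 = 2.45729e+08
Leq = 10*log10(2.45729e+08) = 83.905 dB


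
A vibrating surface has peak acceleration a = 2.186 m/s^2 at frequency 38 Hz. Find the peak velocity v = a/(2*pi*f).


omega = 2*pi*f = 2*pi*38 = 238.761 rad/s
v = a / omega = 2.186 / 238.761 = 0.0091556 m/s


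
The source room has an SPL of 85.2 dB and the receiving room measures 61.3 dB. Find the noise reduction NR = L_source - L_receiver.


NR = L_source - L_receiver (difference between source and receiving room levels)
NR = 85.2 - 61.3 = 23.9 dB


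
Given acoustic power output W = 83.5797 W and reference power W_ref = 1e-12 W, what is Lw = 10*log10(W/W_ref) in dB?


W / W_ref = 83.5797 / 1e-12 = 8.35797e+13
Lw = 10 * log10(8.35797e+13) = 139.22 dB


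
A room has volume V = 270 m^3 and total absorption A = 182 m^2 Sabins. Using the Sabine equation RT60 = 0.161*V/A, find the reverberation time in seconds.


RT60 = 0.161 * 270 / 182 = 0.23885 s


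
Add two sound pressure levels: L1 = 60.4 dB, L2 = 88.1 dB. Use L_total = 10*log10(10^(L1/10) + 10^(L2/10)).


10^(60.4/10) = 1.09648e+06
10^(88.1/10) = 6.45654e+08
Sum = 1.09648e+06 + 6.45654e+08 = 6.4675e+08
L_total = 10*log10(6.4675e+08) = 88.107 dB


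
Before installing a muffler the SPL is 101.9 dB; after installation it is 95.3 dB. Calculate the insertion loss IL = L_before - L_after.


Insertion loss = SPL without muffler - SPL with muffler
IL = 101.9 - 95.3 = 6.6 dB


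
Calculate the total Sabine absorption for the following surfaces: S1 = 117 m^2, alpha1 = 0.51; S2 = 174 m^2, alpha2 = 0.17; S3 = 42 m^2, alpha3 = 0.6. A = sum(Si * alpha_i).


117 * 0.51 = 59.67
174 * 0.17 = 29.58
42 * 0.6 = 25.2
A_total = 59.67 + 29.58 + 25.2 = 114.45 m^2


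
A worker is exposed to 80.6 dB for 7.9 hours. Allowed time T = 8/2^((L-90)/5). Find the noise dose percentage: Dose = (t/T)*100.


T_allowed = 8 / 2^((80.6 - 90)/5) = 29.446 hr
Dose = 7.9 / 29.446 * 100 = 26.829 %


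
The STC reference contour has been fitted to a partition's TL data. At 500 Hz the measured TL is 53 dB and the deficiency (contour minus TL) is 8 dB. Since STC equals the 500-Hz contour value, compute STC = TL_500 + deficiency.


By ASTM E413, STC = value of the fitted reference contour at 500 Hz.
Contour value at 500 Hz = TL_500 + deficiency = 53 + 8 = 61
STC = 61


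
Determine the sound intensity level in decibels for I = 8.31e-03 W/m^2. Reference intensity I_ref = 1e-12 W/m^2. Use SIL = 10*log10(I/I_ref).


I / I_ref = 8.31e-03 / 1e-12 = 8.31e+09
SIL = 10 * log10(8.31e+09) = 99.196 dB


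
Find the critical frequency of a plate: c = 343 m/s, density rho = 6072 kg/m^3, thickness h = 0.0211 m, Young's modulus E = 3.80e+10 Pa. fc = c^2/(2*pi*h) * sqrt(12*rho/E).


12*rho/E = 12*6072/3.80e+10 = 1.91747e-06
sqrt(12*rho/E) = sqrt(1.91747e-06) = 0.00138473
c^2/(2*pi*h) = 343^2/(2*pi*0.0211) = 887413
fc = 887413 * 0.00138473 = 1228.8 Hz


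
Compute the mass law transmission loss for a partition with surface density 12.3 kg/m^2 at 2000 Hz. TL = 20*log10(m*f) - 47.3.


m * f = 12.3 * 2000 = 24600
20*log10(24600) = 87.8187 dB
TL = 87.8187 - 47.3 = 40.519 dB


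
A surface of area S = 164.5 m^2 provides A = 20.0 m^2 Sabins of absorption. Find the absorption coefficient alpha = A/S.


Absorption coefficient = absorbed power / incident power
alpha = A / S = 20.0 / 164.5 = 0.12158


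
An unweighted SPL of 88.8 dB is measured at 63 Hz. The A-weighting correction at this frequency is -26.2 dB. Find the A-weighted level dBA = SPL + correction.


A-weighting table: 63 Hz -> -26.2 dB correction
SPL_A = SPL + correction = 88.8 + (-26.2) = 62.6 dBA


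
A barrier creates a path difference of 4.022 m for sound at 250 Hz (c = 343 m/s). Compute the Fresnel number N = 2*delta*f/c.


N = 2*delta*f/c = 2*delta/lambda, where lambda = c/f
lambda = 343 / 250 = 1.372 m
N = 2 * 4.022 / 1.372 = 5.863


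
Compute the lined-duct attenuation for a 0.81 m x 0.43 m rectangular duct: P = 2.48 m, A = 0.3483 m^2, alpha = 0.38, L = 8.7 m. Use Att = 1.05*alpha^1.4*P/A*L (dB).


alpha^1.4 = 0.38^1.4 = 0.258046
Attenuation rate = 1.05 * alpha^1.4 * P / A
= 1.05 * 0.258046 * 2.48 / 0.3483 = 1.92923 dB/m
Total Att = 1.92923 * 8.7 = 16.784 dB


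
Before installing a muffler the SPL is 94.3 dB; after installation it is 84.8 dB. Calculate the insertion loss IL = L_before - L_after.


Insertion loss = SPL without muffler - SPL with muffler
IL = 94.3 - 84.8 = 9.5 dB


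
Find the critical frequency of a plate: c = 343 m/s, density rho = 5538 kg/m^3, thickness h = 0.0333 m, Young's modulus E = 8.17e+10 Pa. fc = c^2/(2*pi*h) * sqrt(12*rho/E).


12*rho/E = 12*5538/8.17e+10 = 8.13415e-07
sqrt(12*rho/E) = sqrt(8.13415e-07) = 0.000901895
c^2/(2*pi*h) = 343^2/(2*pi*0.0333) = 562295
fc = 562295 * 0.000901895 = 507.13 Hz


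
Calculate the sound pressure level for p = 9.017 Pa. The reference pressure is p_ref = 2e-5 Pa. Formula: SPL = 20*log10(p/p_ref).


p / p_ref = 9.017 / 2e-5 = 450850
SPL = 20 * log10(450850) = 113.08 dB


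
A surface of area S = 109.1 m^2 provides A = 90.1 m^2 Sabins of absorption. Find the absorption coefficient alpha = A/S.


Absorption coefficient = absorbed power / incident power
alpha = A / S = 90.1 / 109.1 = 0.82585


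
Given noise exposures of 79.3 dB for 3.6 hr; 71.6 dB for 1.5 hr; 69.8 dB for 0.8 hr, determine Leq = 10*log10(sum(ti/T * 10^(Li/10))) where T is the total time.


T_total = 3.6 + 1.5 + 0.8 = 5.9 hr
(3.6/5.9) * 10^(79.3/10) = 5.19338e+07
(1.5/5.9) * 10^(71.6/10) = 3.67485e+06
(0.8/5.9) * 10^(69.8/10) = 1.29491e+06
Sum = 5.19338e+07 + 3.67485e+06 + 1.29491e+06 = 5.69036e+07
Leq = 10*log10(5.69036e+07) = 77.551 dB


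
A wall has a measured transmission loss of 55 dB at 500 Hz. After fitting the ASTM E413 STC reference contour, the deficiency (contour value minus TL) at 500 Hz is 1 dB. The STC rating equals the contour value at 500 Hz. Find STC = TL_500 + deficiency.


By ASTM E413, STC = value of the fitted reference contour at 500 Hz.
Contour value at 500 Hz = TL_500 + deficiency = 55 + 1 = 56
STC = 56


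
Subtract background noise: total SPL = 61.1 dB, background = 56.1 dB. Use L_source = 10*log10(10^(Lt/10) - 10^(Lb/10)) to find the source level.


10^(61.1/10) = 1.28825e+06
10^(56.1/10) = 407380
Difference = 1.28825e+06 - 407380 = 880870
L_source = 10*log10(880870) = 59.449 dB


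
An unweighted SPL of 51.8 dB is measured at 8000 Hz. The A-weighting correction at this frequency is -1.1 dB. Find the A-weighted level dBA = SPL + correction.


A-weighting table: 8000 Hz -> -1.1 dB correction
SPL_A = SPL + correction = 51.8 + (-1.1) = 50.7 dBA


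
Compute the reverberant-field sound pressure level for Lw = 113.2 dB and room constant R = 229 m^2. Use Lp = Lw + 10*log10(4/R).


4/R = 4/229 = 0.0174672
Lp = 113.2 + 10*log10(0.0174672) = 95.622 dB


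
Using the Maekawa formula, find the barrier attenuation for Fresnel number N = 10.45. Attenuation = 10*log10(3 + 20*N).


3 + 20*N = 3 + 20*10.45 = 212
Att = 10*log10(212) = 23.263 dB


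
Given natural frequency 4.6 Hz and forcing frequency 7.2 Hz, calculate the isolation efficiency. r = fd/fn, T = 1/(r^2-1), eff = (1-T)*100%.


r = 7.2 / 4.6 = 1.56522
r^2 - 1 = 1.56522^2 - 1 = 1.44991
T = 1/1.44991 = 0.689698
Efficiency = (1 - 0.689698)*100 = 31.03 %


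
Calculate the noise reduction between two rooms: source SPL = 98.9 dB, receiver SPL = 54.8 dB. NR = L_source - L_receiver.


NR = L_source - L_receiver (difference between source and receiving room levels)
NR = 98.9 - 54.8 = 44.1 dB


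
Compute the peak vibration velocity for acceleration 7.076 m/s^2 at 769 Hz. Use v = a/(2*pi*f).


omega = 2*pi*f = 2*pi*769 = 4831.77 rad/s
v = a / omega = 7.076 / 4831.77 = 0.0014645 m/s


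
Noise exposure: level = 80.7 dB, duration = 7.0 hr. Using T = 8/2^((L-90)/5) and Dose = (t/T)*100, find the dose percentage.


T_allowed = 8 / 2^((80.7 - 90)/5) = 29.0406 hr
Dose = 7.0 / 29.0406 * 100 = 24.104 %


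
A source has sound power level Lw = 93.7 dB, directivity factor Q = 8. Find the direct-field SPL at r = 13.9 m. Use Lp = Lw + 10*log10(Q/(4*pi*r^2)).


4*pi*r^2 = 4*pi*13.9^2 = 2427.95 m^2
Q / (4*pi*r^2) = 8 / 2427.95 = 0.00329496
Lp = 93.7 + 10*log10(0.00329496) = 68.879 dB


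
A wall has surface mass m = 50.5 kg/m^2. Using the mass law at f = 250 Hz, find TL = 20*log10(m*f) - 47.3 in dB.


m * f = 50.5 * 250 = 12625
20*log10(12625) = 82.0246 dB
TL = 82.0246 - 47.3 = 34.725 dB


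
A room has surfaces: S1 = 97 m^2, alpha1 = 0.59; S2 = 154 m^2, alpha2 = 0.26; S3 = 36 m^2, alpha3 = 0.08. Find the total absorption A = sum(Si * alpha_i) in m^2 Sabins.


97 * 0.59 = 57.23
154 * 0.26 = 40.04
36 * 0.08 = 2.88
A_total = 57.23 + 40.04 + 2.88 = 100.15 m^2


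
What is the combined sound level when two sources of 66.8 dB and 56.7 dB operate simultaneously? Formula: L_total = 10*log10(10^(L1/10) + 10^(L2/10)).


10^(66.8/10) = 4.7863e+06
10^(56.7/10) = 467735
Sum = 4.7863e+06 + 467735 = 5.25404e+06
L_total = 10*log10(5.25404e+06) = 67.205 dB


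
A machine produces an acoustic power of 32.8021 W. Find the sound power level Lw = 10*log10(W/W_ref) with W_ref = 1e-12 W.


W / W_ref = 32.8021 / 1e-12 = 3.28021e+13
Lw = 10 * log10(3.28021e+13) = 135.16 dB


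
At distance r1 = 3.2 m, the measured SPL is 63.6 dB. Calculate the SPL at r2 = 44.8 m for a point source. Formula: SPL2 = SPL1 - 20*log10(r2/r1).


r2/r1 = 44.8/3.2 = 14
Correction = 20*log10(14) = 22.9226 dB
SPL2 = 63.6 - 22.9226 = 40.677 dB


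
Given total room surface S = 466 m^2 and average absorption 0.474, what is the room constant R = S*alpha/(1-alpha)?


R = 466 * 0.474 / (1 - 0.474) = 419.93 m^2


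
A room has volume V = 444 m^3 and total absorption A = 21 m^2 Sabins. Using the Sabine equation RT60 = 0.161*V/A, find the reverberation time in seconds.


RT60 = 0.161 * 444 / 21 = 3.404 s


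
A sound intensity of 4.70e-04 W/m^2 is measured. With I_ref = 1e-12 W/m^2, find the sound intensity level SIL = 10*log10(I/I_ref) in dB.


I / I_ref = 4.70e-04 / 1e-12 = 4.7e+08
SIL = 10 * log10(4.7e+08) = 86.721 dB


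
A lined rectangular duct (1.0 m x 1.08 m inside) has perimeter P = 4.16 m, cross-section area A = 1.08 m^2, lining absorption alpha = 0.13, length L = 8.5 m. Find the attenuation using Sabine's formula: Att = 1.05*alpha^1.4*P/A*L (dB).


alpha^1.4 = 0.13^1.4 = 0.0574805
Attenuation rate = 1.05 * alpha^1.4 * P / A
= 1.05 * 0.0574805 * 4.16 / 1.08 = 0.232477 dB/m
Total Att = 0.232477 * 8.5 = 1.9761 dB


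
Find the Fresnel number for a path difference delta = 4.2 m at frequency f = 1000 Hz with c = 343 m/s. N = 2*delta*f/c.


N = 2*delta*f/c = 2*delta/lambda, where lambda = c/f
lambda = 343 / 1000 = 0.343 m
N = 2 * 4.2 / 0.343 = 24.49


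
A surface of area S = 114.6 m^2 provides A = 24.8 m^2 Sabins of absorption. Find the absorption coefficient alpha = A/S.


Absorption coefficient = absorbed power / incident power
alpha = A / S = 24.8 / 114.6 = 0.2164


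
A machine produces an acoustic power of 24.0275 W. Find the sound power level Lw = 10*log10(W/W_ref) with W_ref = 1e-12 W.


W / W_ref = 24.0275 / 1e-12 = 2.40275e+13
Lw = 10 * log10(2.40275e+13) = 133.81 dB


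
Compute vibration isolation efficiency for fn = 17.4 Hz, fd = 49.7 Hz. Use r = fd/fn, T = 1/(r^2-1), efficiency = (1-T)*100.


r = 49.7 / 17.4 = 2.85632
r^2 - 1 = 2.85632^2 - 1 = 7.15856
T = 1/7.15856 = 0.139693
Efficiency = (1 - 0.139693)*100 = 86.031 %
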